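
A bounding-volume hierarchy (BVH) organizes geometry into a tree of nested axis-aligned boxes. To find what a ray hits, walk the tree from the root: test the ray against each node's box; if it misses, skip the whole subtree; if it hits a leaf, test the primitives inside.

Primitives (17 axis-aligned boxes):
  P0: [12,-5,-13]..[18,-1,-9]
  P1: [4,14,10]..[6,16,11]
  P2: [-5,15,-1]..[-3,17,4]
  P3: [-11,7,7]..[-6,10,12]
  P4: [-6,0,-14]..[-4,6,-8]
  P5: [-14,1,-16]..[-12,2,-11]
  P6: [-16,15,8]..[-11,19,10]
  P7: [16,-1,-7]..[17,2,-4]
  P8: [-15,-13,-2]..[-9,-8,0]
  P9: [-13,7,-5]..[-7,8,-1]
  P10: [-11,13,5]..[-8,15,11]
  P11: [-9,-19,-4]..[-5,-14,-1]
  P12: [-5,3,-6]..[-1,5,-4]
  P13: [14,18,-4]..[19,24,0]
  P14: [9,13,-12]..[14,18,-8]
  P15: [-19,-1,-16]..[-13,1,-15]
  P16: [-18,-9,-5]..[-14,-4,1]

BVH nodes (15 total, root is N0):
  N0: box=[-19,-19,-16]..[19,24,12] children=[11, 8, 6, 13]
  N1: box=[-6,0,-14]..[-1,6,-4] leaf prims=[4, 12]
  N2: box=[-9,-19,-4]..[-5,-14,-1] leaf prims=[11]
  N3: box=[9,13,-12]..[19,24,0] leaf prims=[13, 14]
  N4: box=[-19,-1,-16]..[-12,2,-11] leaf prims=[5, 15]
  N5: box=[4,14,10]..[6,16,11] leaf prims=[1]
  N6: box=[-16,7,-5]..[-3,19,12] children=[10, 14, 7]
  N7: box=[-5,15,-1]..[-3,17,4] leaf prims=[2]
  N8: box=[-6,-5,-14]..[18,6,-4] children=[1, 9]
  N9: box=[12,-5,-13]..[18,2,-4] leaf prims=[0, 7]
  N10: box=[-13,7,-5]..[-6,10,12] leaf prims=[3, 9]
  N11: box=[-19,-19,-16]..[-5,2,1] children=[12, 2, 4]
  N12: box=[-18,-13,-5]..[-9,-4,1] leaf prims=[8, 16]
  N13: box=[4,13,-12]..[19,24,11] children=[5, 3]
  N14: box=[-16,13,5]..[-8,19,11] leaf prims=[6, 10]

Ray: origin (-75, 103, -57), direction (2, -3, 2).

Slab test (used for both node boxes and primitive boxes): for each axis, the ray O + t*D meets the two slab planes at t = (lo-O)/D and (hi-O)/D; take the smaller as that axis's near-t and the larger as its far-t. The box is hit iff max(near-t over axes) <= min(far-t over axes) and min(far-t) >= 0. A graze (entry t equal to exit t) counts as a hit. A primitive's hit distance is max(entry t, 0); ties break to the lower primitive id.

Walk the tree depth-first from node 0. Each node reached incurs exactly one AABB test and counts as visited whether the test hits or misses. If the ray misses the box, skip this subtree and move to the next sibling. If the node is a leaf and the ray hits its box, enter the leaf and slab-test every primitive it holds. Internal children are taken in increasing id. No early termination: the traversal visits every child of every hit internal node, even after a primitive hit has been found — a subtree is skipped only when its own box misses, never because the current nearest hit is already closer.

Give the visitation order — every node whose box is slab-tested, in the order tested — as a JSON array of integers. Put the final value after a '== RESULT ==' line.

Walk:
N0 x:[28,47] y:[79/3,122/3] z:[41/2,69/2] -> hit [28,69/2], descend [6, 8, 11, 13]
  N6 x:[59/2,36] y:[28,32] z:[26,69/2] -> hit [59/2,32], descend [7, 10, 14]
    N7 x:[35,36] y:[86/3,88/3] z:[28,61/2] -> miss, prune
    N10 x:[31,69/2] y:[31,32] z:[26,69/2] -> hit [31,32] leaf, test {P3@t=32, P9(miss)}
    N14 x:[59/2,67/2] y:[28,30] z:[31,34] -> miss, prune
  N8 x:[69/2,93/2] y:[97/3,36] z:[43/2,53/2] -> miss, prune
  N11 x:[28,35] y:[101/3,122/3] z:[41/2,29] -> miss, prune
  N13 x:[79/2,47] y:[79/3,30] z:[45/2,34] -> miss, prune

Summary -> nodes [0, 6, 7, 10, 14, 8, 11, 13]; box-tests=8; leaf-entries=1; first=P3

== RESULT ==
[0, 6, 7, 10, 14, 8, 11, 13]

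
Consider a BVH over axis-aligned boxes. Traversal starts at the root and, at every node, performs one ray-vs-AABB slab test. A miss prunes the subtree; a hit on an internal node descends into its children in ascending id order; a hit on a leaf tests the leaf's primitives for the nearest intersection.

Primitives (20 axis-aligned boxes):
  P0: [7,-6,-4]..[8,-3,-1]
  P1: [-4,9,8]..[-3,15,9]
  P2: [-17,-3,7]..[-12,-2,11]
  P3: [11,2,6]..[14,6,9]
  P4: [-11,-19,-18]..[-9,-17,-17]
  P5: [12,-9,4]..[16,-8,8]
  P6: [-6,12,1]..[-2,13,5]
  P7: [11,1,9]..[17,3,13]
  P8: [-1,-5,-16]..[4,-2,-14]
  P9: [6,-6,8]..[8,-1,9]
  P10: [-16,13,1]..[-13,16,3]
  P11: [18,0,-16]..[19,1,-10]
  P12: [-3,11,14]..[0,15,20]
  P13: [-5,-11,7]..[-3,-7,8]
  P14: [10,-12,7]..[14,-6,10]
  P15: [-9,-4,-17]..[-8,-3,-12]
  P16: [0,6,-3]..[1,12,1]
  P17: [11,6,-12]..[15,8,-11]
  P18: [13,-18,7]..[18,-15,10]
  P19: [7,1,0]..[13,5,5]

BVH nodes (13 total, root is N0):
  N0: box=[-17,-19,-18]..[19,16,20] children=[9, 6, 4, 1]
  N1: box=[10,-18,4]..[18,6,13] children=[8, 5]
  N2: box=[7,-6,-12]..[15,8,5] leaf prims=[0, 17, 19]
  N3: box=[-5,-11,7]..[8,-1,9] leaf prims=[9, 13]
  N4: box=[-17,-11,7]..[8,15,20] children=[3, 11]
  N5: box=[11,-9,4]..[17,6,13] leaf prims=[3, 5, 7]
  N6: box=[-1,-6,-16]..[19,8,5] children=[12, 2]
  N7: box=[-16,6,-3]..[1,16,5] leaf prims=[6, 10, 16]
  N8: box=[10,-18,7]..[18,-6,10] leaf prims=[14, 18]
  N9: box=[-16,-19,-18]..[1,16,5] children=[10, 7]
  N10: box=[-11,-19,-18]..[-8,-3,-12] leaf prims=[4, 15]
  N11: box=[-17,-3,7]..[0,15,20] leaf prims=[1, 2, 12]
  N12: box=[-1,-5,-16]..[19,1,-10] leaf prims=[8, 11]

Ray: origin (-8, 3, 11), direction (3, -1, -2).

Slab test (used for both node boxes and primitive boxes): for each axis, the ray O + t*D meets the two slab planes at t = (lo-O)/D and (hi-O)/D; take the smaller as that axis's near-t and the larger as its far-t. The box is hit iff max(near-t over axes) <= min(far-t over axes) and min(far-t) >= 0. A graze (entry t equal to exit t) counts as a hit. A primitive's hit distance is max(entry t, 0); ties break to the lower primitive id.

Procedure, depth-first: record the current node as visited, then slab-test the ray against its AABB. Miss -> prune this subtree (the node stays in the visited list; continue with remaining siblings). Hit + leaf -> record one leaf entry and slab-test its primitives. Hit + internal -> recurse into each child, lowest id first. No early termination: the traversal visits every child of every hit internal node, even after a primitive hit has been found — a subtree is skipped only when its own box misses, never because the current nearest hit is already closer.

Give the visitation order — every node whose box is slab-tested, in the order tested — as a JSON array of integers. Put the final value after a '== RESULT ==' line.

Trace the traversal:
N0 x:[-3,9] y:[-13,22] z:[-9/2,29/2] -> hit [-3,9], descend [1, 4, 6, 9]
  N1 x:[6,26/3] y:[-3,21] z:[-1,7/2] -> miss, prune
  N4 x:[-3,16/3] y:[-12,14] z:[-9/2,2] -> hit [-3,2], descend [3, 11]
    N3 x:[1,16/3] y:[4,14] z:[1,2] -> miss, prune
    N11 x:[-3,8/3] y:[-12,6] z:[-9/2,2] -> hit [-3,2] leaf, test {P1(miss), P2(miss), P12(miss)}
  N6 x:[7/3,9] y:[-5,9] z:[3,27/2] -> hit [3,9], descend [2, 12]
    N2 x:[5,23/3] y:[-5,9] z:[3,23/2] -> hit [5,23/3] leaf, test {P0(miss), P17(miss), P19(miss)}
    N12 x:[7/3,9] y:[2,8] z:[21/2,27/2] -> miss, prune
  N9 x:[-8/3,3] y:[-13,22] z:[3,29/2] -> hit [3,3], descend [7, 10]
    N7 x:[-8/3,3] y:[-13,-3] z:[3,7] -> miss, prune
    N10 x:[-1,0] y:[6,22] z:[23/2,29/2] -> miss, prune

order=[0, 1, 4, 3, 11, 6, 2, 12, 9, 7, 10]  |boxes|=11  |leaves|=2  hit=miss

== RESULT ==
[0, 1, 4, 3, 11, 6, 2, 12, 9, 7, 10]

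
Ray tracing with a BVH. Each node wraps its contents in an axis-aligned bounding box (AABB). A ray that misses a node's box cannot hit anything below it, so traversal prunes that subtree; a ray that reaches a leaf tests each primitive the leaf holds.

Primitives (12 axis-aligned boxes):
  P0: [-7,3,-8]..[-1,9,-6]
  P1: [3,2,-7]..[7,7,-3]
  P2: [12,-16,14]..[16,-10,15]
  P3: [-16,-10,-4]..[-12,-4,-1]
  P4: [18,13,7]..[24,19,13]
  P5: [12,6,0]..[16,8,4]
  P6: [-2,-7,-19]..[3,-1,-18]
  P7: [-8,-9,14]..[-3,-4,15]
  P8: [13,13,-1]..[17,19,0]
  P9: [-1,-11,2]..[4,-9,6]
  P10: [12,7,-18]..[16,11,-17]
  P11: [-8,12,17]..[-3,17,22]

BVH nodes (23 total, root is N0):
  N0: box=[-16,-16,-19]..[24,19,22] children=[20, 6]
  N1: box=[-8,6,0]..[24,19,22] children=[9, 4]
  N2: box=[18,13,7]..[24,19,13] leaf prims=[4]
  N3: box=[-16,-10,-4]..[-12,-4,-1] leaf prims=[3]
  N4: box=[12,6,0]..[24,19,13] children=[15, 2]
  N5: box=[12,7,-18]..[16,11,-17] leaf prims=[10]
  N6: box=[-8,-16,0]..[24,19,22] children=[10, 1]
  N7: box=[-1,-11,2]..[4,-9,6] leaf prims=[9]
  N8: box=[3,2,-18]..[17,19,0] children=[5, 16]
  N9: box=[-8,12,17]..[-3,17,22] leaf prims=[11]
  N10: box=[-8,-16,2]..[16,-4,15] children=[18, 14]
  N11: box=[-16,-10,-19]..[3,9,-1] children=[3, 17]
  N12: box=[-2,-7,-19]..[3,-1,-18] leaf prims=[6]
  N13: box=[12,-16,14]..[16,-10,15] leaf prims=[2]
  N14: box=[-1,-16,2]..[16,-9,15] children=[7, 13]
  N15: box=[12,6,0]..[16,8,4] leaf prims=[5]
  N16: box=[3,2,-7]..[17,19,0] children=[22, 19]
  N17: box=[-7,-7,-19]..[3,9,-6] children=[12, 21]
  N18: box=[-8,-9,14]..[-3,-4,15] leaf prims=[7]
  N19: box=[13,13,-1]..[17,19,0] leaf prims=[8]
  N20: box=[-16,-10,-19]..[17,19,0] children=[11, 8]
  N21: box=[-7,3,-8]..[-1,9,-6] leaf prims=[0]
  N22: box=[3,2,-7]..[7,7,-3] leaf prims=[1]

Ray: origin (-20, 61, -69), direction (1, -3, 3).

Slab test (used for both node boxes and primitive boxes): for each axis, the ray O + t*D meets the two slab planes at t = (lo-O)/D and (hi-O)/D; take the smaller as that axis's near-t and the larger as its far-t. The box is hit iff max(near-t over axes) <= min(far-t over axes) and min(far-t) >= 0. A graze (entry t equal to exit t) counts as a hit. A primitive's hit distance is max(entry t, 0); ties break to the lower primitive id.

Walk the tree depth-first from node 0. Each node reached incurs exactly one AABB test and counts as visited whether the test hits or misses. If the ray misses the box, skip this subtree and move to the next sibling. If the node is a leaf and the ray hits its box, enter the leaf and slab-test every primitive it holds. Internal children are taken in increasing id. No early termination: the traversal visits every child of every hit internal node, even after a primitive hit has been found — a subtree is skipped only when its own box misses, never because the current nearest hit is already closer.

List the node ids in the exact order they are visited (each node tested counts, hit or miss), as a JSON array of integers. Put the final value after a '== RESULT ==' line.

Walk:
N0 x:[4,44] y:[14,77/3] z:[50/3,91/3] -> hit [50/3,77/3], descend [6, 20]
  N6 x:[12,44] y:[14,77/3] z:[23,91/3] -> hit [23,77/3], descend [1, 10]
    N1 x:[12,44] y:[14,55/3] z:[23,91/3] -> miss, prune
    N10 x:[12,36] y:[65/3,77/3] z:[71/3,28] -> hit [71/3,77/3], descend [14, 18]
      N14 x:[19,36] y:[70/3,77/3] z:[71/3,28] -> hit [71/3,77/3], descend [7, 13]
        N7 x:[19,24] y:[70/3,24] z:[71/3,25] -> hit [71/3,24] leaf, test {P9@t=71/3}
        N13 x:[32,36] y:[71/3,77/3] z:[83/3,28] -> miss, prune
      N18 x:[12,17] y:[65/3,70/3] z:[83/3,28] -> miss, prune
  N20 x:[4,37] y:[14,71/3] z:[50/3,23] -> hit [50/3,23], descend [8, 11]
    N8 x:[23,37] y:[14,59/3] z:[17,23] -> miss, prune
    N11 x:[4,23] y:[52/3,71/3] z:[50/3,68/3] -> hit [52/3,68/3], descend [3, 17]
      N3 x:[4,8] y:[65/3,71/3] z:[65/3,68/3] -> miss, prune
      N17 x:[13,23] y:[52/3,68/3] z:[50/3,21] -> hit [52/3,21], descend [12, 21]
        N12 x:[18,23] y:[62/3,68/3] z:[50/3,17] -> miss, prune
        N21 x:[13,19] y:[52/3,58/3] z:[61/3,21] -> miss, prune

Summary -> nodes [0, 6, 1, 10, 14, 7, 13, 18, 20, 8, 11, 3, 17, 12, 21]; box-tests=15; leaf-entries=1; first=P9

== RESULT ==
[0, 6, 1, 10, 14, 7, 13, 18, 20, 8, 11, 3, 17, 12, 21]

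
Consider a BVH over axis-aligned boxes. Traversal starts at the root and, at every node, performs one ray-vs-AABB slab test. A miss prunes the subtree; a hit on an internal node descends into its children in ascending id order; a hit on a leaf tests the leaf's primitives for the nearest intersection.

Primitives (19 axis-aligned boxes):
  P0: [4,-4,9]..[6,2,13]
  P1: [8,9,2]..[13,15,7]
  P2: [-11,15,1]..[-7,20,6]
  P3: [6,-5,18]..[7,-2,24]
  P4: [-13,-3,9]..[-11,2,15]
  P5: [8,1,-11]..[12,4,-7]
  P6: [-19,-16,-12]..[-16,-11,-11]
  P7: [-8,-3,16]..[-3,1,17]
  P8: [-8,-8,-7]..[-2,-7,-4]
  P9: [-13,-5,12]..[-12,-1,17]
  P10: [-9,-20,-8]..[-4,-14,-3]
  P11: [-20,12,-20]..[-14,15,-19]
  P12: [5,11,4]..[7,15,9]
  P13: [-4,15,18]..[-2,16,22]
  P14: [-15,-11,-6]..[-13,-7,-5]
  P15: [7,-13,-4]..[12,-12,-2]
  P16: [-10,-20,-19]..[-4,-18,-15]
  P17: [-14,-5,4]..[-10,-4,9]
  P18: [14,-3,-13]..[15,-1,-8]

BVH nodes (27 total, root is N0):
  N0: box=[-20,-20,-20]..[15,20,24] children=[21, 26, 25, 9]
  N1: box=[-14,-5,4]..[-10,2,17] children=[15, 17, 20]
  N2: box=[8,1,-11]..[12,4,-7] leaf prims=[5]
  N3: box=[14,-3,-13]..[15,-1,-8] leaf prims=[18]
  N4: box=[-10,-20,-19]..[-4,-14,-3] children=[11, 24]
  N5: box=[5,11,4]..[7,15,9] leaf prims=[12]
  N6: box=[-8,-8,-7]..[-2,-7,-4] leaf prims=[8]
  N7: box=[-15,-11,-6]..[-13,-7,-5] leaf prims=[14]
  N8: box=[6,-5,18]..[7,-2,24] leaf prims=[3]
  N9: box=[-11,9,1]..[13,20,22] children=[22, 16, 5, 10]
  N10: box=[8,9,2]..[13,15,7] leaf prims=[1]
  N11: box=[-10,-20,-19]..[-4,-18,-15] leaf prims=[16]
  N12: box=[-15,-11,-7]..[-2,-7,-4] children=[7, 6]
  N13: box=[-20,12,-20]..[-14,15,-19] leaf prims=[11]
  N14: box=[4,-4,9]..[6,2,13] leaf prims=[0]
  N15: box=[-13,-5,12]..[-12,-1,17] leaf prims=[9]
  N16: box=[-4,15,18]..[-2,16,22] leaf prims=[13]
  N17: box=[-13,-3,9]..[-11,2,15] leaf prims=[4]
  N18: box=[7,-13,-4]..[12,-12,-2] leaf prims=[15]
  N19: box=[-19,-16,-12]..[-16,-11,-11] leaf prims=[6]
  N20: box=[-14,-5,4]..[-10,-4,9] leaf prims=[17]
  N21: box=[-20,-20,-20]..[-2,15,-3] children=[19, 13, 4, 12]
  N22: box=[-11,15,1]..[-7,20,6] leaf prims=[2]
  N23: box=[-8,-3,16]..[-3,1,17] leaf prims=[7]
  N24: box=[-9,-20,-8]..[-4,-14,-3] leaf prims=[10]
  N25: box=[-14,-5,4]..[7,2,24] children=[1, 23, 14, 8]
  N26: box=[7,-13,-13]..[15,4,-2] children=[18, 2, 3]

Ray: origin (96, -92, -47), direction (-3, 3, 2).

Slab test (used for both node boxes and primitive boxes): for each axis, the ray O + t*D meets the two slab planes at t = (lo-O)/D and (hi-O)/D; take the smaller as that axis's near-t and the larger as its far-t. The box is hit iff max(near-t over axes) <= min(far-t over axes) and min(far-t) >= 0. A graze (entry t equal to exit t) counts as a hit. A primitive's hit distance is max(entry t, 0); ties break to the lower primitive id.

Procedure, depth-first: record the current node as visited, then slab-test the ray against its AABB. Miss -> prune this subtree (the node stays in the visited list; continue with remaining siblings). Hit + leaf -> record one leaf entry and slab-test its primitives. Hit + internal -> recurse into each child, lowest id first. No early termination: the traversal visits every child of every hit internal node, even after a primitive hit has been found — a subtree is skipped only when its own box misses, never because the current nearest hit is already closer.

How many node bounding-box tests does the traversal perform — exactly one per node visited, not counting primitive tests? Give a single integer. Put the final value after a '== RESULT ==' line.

Walk:
N0 x:[27,116/3] y:[24,112/3] z:[27/2,71/2] -> hit [27,71/2], descend [9, 21, 25, 26]
  N9 x:[83/3,107/3] y:[101/3,112/3] z:[24,69/2] -> hit [101/3,69/2], descend [5, 10, 16, 22]
    N5 x:[89/3,91/3] y:[103/3,107/3] z:[51/2,28] -> miss, prune
    N10 x:[83/3,88/3] y:[101/3,107/3] z:[49/2,27] -> miss, prune
    N16 x:[98/3,100/3] y:[107/3,36] z:[65/2,69/2] -> miss, prune
    N22 x:[103/3,107/3] y:[107/3,112/3] z:[24,53/2] -> miss, prune
  N21 x:[98/3,116/3] y:[24,107/3] z:[27/2,22] -> miss, prune
  N25 x:[89/3,110/3] y:[29,94/3] z:[51/2,71/2] -> hit [89/3,94/3], descend [1, 8, 14, 23]
    N1 x:[106/3,110/3] y:[29,94/3] z:[51/2,32] -> miss, prune
    N8 x:[89/3,30] y:[29,30] z:[65/2,71/2] -> miss, prune
    N14 x:[30,92/3] y:[88/3,94/3] z:[28,30] -> hit [30,30] leaf, test {P0@t=30}
    N23 x:[33,104/3] y:[89/3,31] z:[63/2,32] -> miss, prune
  N26 x:[27,89/3] y:[79/3,32] z:[17,45/2] -> miss, prune

order=[0, 9, 5, 10, 16, 22, 21, 25, 1, 8, 14, 23, 26]  |boxes|=13  |leaves|=1  hit=P0

== RESULT ==
13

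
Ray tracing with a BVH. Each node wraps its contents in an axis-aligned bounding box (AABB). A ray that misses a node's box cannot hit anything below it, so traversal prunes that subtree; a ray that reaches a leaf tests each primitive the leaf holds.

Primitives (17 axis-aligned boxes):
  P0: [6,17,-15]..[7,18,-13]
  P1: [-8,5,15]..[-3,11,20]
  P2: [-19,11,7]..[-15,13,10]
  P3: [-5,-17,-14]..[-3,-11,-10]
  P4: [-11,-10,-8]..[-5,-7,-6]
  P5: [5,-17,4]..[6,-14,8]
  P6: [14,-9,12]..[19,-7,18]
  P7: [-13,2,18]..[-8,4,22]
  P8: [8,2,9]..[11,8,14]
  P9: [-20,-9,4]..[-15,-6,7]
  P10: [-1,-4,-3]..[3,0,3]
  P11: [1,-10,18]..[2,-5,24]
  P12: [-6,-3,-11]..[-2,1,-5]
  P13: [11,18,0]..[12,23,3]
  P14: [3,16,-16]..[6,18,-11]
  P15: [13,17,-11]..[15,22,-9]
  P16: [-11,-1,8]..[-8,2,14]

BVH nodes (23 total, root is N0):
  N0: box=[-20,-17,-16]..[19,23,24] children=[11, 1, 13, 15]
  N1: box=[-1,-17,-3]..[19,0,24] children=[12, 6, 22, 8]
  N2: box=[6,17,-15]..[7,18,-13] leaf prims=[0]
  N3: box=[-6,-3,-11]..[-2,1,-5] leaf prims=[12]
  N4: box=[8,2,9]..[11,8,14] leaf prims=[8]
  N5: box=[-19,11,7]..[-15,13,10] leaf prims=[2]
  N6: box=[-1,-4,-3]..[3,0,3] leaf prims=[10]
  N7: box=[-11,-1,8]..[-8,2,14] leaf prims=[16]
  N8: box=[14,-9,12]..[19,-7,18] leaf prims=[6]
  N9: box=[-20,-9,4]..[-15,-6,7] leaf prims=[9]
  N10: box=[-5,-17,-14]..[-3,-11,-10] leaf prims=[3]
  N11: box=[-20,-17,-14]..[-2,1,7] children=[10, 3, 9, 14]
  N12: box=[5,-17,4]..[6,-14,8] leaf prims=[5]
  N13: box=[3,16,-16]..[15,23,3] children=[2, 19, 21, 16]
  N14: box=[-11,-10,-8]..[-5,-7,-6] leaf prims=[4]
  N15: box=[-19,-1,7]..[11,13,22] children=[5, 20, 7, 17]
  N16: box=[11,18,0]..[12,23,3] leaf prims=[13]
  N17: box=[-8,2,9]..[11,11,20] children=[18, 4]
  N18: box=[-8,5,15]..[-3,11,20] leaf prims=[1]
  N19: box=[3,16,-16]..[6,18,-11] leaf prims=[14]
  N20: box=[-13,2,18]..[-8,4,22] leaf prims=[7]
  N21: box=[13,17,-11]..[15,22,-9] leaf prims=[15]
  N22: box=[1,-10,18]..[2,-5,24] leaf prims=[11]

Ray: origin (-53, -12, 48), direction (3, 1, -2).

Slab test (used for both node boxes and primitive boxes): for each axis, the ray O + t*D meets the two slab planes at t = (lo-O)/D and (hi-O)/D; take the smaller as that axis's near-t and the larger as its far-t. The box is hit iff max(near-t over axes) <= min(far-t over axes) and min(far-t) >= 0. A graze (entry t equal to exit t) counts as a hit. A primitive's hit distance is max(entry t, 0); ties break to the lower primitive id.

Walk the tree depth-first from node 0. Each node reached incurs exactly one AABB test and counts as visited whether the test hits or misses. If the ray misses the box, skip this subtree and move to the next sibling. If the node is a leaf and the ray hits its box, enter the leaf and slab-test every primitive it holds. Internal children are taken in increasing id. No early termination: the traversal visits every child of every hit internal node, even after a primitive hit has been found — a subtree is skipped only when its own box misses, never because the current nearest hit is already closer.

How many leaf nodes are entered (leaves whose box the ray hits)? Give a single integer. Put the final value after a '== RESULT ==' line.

Traverse from the root:
N0 x:[11,24] y:[-5,35] z:[12,32] -> hit [12,24], descend [1, 11, 13, 15]
  N1 x:[52/3,24] y:[-5,12] z:[12,51/2] -> miss, prune
  N11 x:[11,17] y:[-5,13] z:[41/2,31] -> miss, prune
  N13 x:[56/3,68/3] y:[28,35] z:[45/2,32] -> miss, prune
  N15 x:[34/3,64/3] y:[11,25] z:[13,41/2] -> hit [13,41/2], descend [5, 7, 17, 20]
    N5 x:[34/3,38/3] y:[23,25] z:[19,41/2] -> miss, prune
    N7 x:[14,15] y:[11,14] z:[17,20] -> miss, prune
    N17 x:[15,64/3] y:[14,23] z:[14,39/2] -> hit [15,39/2], descend [4, 18]
      N4 x:[61/3,64/3] y:[14,20] z:[17,39/2] -> miss, prune
      N18 x:[15,50/3] y:[17,23] z:[14,33/2] -> miss, prune
    N20 x:[40/3,15] y:[14,16] z:[13,15] -> hit [14,15] leaf, test {P7@t=14}

11 AABB tests over nodes [0, 1, 11, 13, 15, 5, 7, 17, 4, 18, 20]; 1 leaf entered; closest P7.

== RESULT ==
1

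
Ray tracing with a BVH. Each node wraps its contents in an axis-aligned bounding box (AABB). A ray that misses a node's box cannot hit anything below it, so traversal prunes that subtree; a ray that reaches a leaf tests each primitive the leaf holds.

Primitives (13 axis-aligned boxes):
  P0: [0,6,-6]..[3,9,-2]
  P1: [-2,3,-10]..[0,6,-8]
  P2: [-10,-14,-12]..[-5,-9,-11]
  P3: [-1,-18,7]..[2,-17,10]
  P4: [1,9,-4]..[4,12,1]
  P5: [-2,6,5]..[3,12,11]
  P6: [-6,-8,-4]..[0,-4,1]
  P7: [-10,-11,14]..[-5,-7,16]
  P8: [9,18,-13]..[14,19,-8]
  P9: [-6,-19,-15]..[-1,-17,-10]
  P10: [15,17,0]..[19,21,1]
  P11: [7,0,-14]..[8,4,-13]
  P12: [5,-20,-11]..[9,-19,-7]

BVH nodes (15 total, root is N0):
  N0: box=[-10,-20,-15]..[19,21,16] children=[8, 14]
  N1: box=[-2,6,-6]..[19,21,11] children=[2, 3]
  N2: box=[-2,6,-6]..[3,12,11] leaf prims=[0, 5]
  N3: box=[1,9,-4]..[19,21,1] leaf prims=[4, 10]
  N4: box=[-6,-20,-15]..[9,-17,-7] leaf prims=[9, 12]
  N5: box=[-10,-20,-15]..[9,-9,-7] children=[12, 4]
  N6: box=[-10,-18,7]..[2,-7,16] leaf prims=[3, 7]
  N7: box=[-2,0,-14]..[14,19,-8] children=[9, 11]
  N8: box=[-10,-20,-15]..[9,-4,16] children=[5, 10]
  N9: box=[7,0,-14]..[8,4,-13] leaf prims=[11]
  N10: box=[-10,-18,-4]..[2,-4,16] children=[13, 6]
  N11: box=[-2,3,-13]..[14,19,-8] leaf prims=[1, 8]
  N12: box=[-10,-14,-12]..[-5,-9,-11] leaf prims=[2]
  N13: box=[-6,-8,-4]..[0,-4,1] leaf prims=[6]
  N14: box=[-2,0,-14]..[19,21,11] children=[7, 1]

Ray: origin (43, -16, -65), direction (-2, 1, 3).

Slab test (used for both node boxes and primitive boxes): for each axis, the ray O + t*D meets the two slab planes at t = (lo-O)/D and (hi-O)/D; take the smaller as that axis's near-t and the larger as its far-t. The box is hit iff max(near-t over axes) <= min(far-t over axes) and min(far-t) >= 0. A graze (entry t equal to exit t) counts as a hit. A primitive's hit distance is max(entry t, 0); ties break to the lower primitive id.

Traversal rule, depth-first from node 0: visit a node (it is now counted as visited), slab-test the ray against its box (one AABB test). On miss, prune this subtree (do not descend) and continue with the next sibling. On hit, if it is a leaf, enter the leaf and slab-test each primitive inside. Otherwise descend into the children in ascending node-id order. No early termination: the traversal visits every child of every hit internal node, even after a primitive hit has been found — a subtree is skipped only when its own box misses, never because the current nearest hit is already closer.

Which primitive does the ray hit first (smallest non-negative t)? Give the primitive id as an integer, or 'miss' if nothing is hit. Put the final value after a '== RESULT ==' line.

Trace the traversal:
N0 x:[12,53/2] y:[-4,37] z:[50/3,27] -> hit [50/3,53/2], descend [8, 14]
  N8 x:[17,53/2] y:[-4,12] z:[50/3,27] -> miss, prune
  N14 x:[12,45/2] y:[16,37] z:[17,76/3] -> hit [17,45/2], descend [1, 7]
    N1 x:[12,45/2] y:[22,37] z:[59/3,76/3] -> hit [22,45/2], descend [2, 3]
      N2 x:[20,45/2] y:[22,28] z:[59/3,76/3] -> hit [22,45/2] leaf, test {P0(miss), P5(miss)}
      N3 x:[12,21] y:[25,37] z:[61/3,22] -> miss, prune
    N7 x:[29/2,45/2] y:[16,35] z:[17,19] -> hit [17,19], descend [9, 11]
      N9 x:[35/2,18] y:[16,20] z:[17,52/3] -> miss, prune
      N11 x:[29/2,45/2] y:[19,35] z:[52/3,19] -> hit [19,19] leaf, test {P1(miss), P8(miss)}

Visited [0, 8, 14, 1, 2, 3, 7, 9, 11]. Tests: 9 box, 2 leaf. Nearest: miss.

== RESULT ==
miss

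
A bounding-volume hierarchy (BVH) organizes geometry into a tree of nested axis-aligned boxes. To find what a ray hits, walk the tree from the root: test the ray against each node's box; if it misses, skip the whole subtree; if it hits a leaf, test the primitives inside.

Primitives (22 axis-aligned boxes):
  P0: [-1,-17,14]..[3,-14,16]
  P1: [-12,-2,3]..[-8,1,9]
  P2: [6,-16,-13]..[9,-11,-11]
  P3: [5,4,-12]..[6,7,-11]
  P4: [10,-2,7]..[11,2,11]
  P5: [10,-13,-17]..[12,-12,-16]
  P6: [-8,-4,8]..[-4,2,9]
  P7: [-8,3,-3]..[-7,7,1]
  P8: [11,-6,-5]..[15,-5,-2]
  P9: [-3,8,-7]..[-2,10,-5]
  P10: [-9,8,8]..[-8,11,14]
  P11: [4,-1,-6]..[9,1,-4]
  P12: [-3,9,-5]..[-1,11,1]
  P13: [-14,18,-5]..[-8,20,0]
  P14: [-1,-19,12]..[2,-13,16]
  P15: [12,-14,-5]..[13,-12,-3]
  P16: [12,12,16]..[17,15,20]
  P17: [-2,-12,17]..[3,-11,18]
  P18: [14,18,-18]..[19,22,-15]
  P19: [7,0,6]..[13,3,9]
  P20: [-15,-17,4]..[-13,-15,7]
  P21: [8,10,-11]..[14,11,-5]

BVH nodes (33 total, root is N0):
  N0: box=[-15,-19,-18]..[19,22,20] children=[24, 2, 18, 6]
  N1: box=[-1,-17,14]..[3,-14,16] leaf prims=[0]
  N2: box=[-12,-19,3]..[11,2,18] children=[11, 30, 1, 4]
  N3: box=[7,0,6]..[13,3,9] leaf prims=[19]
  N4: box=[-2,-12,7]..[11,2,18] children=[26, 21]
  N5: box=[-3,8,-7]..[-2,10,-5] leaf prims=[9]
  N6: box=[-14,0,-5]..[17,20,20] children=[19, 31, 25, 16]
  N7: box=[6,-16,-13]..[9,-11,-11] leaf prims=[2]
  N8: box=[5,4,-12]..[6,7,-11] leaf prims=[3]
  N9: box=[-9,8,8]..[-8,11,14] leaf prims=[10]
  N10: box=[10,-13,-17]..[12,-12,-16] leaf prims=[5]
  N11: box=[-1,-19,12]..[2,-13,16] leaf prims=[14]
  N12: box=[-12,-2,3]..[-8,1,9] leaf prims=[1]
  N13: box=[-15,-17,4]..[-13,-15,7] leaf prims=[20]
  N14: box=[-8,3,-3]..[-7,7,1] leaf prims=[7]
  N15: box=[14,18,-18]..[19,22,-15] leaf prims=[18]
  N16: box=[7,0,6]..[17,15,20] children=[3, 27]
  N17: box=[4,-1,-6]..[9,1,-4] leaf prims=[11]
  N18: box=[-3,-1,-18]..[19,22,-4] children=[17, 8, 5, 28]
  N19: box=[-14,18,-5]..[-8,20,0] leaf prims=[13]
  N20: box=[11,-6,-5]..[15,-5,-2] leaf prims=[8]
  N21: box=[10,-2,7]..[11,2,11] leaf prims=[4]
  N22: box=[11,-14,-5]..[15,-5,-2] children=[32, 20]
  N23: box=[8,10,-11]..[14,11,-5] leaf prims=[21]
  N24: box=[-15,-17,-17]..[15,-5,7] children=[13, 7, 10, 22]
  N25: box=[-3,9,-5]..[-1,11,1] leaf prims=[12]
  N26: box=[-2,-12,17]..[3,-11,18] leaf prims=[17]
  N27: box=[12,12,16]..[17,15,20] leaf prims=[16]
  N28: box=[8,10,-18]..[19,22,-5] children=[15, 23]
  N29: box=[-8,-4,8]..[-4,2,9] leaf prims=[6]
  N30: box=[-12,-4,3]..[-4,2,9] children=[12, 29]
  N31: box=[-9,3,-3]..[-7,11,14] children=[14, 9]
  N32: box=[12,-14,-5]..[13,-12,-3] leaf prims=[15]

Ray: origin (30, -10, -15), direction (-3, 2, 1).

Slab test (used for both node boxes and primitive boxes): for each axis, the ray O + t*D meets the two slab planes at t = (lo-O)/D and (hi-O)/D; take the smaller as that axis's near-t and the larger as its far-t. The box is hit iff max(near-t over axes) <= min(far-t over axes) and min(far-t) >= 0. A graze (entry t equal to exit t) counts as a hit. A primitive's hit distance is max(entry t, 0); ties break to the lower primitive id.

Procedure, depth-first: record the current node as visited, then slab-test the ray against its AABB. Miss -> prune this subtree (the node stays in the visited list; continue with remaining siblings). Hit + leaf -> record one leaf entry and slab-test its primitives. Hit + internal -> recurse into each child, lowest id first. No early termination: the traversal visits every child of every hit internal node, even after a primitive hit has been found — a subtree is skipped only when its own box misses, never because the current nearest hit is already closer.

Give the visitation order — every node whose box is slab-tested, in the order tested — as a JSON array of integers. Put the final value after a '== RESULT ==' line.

Trace the traversal:
N0 x:[11/3,15] y:[-9/2,16] z:[-3,35] -> hit [11/3,15], descend [2, 6, 18, 24]
  N2 x:[19/3,14] y:[-9/2,6] z:[18,33] -> miss, prune
  N6 x:[13/3,44/3] y:[5,15] z:[10,35] -> hit [10,44/3], descend [16, 19, 25, 31]
    N16 x:[13/3,23/3] y:[5,25/2] z:[21,35] -> miss, prune
    N19 x:[38/3,44/3] y:[14,15] z:[10,15] -> hit [14,44/3] leaf, test {P13@t=14}
    N25 x:[31/3,11] y:[19/2,21/2] z:[10,16] -> hit [31/3,21/2] leaf, test {P12@t=31/3}
    N31 x:[37/3,13] y:[13/2,21/2] z:[12,29] -> miss, prune
  N18 x:[11/3,11] y:[9/2,16] z:[-3,11] -> hit [9/2,11], descend [5, 8, 17, 28]
    N5 x:[32/3,11] y:[9,10] z:[8,10] -> miss, prune
    N8 x:[8,25/3] y:[7,17/2] z:[3,4] -> miss, prune
    N17 x:[7,26/3] y:[9/2,11/2] z:[9,11] -> miss, prune
    N28 x:[11/3,22/3] y:[10,16] z:[-3,10] -> miss, prune
  N24 x:[5,15] y:[-7/2,5/2] z:[-2,22] -> miss, prune

Visited [0, 2, 6, 16, 19, 25, 31, 18, 5, 8, 17, 28, 24]. Tests: 13 box, 2 leaf. Nearest: P12.

== RESULT ==
[0, 2, 6, 16, 19, 25, 31, 18, 5, 8, 17, 28, 24]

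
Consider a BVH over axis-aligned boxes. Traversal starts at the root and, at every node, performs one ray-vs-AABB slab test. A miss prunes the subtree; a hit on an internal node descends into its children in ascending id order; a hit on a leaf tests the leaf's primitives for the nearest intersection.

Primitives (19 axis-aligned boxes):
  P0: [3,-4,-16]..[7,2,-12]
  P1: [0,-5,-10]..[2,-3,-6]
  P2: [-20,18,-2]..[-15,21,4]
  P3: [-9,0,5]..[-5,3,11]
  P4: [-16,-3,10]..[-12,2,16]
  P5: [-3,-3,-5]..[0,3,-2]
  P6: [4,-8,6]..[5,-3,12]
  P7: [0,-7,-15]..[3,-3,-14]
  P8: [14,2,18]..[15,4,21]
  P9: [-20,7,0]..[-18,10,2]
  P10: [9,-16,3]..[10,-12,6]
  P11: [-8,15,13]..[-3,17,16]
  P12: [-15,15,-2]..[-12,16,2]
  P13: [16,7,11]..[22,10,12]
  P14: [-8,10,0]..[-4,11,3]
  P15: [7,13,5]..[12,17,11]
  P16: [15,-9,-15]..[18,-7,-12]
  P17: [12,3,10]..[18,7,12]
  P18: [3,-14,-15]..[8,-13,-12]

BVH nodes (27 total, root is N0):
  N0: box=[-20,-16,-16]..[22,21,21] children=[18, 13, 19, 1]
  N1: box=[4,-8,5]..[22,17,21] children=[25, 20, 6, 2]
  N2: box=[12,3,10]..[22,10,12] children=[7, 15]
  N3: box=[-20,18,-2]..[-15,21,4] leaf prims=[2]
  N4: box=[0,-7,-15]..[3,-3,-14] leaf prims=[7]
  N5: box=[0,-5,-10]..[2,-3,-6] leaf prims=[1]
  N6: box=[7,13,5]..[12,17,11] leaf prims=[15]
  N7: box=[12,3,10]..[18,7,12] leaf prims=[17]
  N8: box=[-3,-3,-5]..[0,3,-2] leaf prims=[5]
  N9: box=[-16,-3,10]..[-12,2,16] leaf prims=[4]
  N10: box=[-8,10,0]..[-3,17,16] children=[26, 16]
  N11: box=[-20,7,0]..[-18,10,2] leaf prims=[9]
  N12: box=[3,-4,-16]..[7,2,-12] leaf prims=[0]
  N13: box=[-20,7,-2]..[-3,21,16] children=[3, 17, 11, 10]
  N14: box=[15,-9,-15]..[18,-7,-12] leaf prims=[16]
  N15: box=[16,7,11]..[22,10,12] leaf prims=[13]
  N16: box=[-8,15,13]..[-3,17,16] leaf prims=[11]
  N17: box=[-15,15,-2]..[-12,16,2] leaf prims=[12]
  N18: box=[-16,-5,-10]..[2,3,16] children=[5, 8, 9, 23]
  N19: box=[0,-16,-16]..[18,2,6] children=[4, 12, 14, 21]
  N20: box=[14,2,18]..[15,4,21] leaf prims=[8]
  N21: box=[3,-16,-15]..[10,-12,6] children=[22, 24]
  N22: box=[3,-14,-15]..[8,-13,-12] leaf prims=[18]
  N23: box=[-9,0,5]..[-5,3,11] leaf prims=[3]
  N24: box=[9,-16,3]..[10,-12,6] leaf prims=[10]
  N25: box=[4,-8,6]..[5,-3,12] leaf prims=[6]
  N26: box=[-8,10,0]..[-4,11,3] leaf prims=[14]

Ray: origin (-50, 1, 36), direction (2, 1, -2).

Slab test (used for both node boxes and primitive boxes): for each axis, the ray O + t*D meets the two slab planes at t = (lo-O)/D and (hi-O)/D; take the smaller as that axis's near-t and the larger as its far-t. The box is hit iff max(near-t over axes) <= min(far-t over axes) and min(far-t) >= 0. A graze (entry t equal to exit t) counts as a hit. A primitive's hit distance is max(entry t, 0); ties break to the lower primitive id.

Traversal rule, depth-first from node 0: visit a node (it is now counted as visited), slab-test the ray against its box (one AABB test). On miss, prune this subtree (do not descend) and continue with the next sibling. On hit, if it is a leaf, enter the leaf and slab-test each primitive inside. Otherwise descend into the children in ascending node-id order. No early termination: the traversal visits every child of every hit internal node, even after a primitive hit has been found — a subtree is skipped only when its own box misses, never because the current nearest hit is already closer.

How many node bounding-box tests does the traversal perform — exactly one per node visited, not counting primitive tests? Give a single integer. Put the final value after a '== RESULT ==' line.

Trace the traversal:
N0 x:[15,36] y:[-17,20] z:[15/2,26] -> hit [15,20], descend [1, 13, 18, 19]
  N1 x:[27,36] y:[-9,16] z:[15/2,31/2] -> miss, prune
  N13 x:[15,47/2] y:[6,20] z:[10,19] -> hit [15,19], descend [3, 10, 11, 17]
    N3 x:[15,35/2] y:[17,20] z:[16,19] -> hit [17,35/2] leaf, test {P2@t=17}
    N10 x:[21,47/2] y:[9,16] z:[10,18] -> miss, prune
    N11 x:[15,16] y:[6,9] z:[17,18] -> miss, prune
    N17 x:[35/2,19] y:[14,15] z:[17,19] -> miss, prune
  N18 x:[17,26] y:[-6,2] z:[10,23] -> miss, prune
  N19 x:[25,34] y:[-17,1] z:[15,26] -> miss, prune

9 AABB tests over nodes [0, 1, 13, 3, 10, 11, 17, 18, 19]; 1 leaf entered; closest P2.

== RESULT ==
9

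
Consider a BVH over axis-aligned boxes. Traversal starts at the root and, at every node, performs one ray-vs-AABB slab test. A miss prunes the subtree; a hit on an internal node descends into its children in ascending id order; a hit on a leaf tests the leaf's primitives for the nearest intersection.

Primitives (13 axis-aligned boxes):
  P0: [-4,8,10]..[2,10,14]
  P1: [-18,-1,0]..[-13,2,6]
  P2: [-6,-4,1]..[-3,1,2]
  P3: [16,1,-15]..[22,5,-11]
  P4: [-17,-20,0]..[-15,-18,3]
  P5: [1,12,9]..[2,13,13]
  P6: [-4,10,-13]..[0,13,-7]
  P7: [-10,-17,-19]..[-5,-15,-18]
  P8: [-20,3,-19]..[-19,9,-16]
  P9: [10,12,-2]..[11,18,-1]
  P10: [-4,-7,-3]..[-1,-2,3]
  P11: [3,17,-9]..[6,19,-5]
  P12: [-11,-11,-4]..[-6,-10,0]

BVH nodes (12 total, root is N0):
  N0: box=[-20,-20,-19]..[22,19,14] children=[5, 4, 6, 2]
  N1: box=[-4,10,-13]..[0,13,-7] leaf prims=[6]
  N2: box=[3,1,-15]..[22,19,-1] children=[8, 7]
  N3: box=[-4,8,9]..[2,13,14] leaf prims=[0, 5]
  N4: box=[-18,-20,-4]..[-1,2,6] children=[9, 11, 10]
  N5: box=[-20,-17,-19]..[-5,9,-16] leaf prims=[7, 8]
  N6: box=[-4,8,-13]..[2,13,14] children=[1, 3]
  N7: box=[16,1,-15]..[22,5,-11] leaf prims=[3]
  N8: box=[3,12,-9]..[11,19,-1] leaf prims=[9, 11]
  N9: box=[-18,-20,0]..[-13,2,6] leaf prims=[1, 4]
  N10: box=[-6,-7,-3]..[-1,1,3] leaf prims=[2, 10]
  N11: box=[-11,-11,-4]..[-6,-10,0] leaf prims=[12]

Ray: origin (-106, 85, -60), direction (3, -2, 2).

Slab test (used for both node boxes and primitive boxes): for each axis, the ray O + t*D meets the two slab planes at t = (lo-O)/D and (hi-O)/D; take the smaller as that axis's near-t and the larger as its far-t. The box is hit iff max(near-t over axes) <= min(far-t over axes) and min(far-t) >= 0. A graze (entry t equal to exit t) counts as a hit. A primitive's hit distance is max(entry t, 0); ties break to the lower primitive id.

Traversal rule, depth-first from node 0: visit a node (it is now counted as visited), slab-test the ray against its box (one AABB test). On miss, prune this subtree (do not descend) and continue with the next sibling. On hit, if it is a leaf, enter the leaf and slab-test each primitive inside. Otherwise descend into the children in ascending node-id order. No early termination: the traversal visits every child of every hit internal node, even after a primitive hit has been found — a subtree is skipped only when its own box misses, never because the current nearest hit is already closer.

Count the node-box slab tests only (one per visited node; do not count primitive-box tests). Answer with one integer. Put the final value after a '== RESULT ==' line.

Trace the traversal:
N0 x:[86/3,128/3] y:[33,105/2] z:[41/2,37] -> hit [33,37], descend [2, 4, 5, 6]
  N2 x:[109/3,128/3] y:[33,42] z:[45/2,59/2] -> miss, prune
  N4 x:[88/3,35] y:[83/2,105/2] z:[28,33] -> miss, prune
  N5 x:[86/3,101/3] y:[38,51] z:[41/2,22] -> miss, prune
  N6 x:[34,36] y:[36,77/2] z:[47/2,37] -> hit [36,36], descend [1, 3]
    N1 x:[34,106/3] y:[36,75/2] z:[47/2,53/2] -> miss, prune
    N3 x:[34,36] y:[36,77/2] z:[69/2,37] -> hit [36,36] leaf, test {P0(miss), P5@t=36}

7 AABB tests over nodes [0, 2, 4, 5, 6, 1, 3]; 1 leaf entered; closest P5.

== RESULT ==
7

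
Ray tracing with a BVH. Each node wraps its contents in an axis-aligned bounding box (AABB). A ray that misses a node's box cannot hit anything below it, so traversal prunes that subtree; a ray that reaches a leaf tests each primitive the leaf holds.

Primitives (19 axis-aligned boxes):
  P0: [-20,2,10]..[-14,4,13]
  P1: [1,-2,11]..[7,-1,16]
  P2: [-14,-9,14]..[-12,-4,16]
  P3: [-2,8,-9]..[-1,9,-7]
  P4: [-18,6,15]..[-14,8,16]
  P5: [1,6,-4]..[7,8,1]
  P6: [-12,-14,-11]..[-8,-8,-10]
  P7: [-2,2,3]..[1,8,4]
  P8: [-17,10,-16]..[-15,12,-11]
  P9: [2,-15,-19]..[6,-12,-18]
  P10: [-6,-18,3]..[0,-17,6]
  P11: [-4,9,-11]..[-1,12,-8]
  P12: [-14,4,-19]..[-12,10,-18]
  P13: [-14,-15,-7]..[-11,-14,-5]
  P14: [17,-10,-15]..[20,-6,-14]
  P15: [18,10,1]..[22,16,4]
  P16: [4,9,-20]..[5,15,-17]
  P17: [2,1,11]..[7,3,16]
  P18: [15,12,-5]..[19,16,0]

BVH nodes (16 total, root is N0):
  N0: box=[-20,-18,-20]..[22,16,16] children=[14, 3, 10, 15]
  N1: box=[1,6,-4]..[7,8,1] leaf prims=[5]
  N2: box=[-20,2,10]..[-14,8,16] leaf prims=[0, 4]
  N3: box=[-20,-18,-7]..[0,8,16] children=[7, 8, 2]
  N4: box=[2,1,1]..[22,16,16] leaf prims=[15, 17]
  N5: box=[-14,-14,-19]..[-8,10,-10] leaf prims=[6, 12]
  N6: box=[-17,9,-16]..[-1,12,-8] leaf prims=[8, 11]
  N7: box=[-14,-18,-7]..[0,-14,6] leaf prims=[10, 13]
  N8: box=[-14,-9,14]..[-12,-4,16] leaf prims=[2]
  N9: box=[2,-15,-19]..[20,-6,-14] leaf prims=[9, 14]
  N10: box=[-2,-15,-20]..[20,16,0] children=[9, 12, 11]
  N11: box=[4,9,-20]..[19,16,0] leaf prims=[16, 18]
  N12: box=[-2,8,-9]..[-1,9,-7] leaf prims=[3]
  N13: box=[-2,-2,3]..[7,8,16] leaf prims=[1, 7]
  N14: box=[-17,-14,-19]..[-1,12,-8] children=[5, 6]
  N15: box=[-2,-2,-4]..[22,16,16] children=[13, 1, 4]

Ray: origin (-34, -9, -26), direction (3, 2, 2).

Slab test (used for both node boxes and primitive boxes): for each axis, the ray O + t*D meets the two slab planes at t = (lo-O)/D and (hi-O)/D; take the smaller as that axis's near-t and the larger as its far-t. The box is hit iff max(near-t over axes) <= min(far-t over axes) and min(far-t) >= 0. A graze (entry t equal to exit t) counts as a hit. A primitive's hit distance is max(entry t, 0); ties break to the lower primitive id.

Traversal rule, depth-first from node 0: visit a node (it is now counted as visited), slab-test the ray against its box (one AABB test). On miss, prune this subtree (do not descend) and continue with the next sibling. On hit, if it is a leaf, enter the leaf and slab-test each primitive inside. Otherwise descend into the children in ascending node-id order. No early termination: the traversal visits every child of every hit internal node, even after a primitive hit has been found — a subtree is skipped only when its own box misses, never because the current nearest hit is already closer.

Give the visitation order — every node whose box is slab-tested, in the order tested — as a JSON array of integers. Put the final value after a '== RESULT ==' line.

Walk:
N0 x:[14/3,56/3] y:[-9/2,25/2] z:[3,21] -> hit [14/3,25/2], descend [3, 10, 14, 15]
  N3 x:[14/3,34/3] y:[-9/2,17/2] z:[19/2,21] -> miss, prune
  N10 x:[32/3,18] y:[-3,25/2] z:[3,13] -> hit [32/3,25/2], descend [9, 11, 12]
    N9 x:[12,18] y:[-3,3/2] z:[7/2,6] -> miss, prune
    N11 x:[38/3,53/3] y:[9,25/2] z:[3,13] -> miss, prune
    N12 x:[32/3,11] y:[17/2,9] z:[17/2,19/2] -> miss, prune
  N14 x:[17/3,11] y:[-5/2,21/2] z:[7/2,9] -> hit [17/3,9], descend [5, 6]
    N5 x:[20/3,26/3] y:[-5/2,19/2] z:[7/2,8] -> hit [20/3,8] leaf, test {P6(miss), P12(miss)}
    N6 x:[17/3,11] y:[9,21/2] z:[5,9] -> hit [9,9] leaf, test {P8(miss), P11(miss)}
  N15 x:[32/3,56/3] y:[7/2,25/2] z:[11,21] -> hit [11,25/2], descend [1, 4, 13]
    N1 x:[35/3,41/3] y:[15/2,17/2] z:[11,27/2] -> miss, prune
    N4 x:[12,56/3] y:[5,25/2] z:[27/2,21] -> miss, prune
    N13 x:[32/3,41/3] y:[7/2,17/2] z:[29/2,21] -> miss, prune

order=[0, 3, 10, 9, 11, 12, 14, 5, 6, 15, 1, 4, 13]  |boxes|=13  |leaves|=2  hit=miss

== RESULT ==
[0, 3, 10, 9, 11, 12, 14, 5, 6, 15, 1, 4, 13]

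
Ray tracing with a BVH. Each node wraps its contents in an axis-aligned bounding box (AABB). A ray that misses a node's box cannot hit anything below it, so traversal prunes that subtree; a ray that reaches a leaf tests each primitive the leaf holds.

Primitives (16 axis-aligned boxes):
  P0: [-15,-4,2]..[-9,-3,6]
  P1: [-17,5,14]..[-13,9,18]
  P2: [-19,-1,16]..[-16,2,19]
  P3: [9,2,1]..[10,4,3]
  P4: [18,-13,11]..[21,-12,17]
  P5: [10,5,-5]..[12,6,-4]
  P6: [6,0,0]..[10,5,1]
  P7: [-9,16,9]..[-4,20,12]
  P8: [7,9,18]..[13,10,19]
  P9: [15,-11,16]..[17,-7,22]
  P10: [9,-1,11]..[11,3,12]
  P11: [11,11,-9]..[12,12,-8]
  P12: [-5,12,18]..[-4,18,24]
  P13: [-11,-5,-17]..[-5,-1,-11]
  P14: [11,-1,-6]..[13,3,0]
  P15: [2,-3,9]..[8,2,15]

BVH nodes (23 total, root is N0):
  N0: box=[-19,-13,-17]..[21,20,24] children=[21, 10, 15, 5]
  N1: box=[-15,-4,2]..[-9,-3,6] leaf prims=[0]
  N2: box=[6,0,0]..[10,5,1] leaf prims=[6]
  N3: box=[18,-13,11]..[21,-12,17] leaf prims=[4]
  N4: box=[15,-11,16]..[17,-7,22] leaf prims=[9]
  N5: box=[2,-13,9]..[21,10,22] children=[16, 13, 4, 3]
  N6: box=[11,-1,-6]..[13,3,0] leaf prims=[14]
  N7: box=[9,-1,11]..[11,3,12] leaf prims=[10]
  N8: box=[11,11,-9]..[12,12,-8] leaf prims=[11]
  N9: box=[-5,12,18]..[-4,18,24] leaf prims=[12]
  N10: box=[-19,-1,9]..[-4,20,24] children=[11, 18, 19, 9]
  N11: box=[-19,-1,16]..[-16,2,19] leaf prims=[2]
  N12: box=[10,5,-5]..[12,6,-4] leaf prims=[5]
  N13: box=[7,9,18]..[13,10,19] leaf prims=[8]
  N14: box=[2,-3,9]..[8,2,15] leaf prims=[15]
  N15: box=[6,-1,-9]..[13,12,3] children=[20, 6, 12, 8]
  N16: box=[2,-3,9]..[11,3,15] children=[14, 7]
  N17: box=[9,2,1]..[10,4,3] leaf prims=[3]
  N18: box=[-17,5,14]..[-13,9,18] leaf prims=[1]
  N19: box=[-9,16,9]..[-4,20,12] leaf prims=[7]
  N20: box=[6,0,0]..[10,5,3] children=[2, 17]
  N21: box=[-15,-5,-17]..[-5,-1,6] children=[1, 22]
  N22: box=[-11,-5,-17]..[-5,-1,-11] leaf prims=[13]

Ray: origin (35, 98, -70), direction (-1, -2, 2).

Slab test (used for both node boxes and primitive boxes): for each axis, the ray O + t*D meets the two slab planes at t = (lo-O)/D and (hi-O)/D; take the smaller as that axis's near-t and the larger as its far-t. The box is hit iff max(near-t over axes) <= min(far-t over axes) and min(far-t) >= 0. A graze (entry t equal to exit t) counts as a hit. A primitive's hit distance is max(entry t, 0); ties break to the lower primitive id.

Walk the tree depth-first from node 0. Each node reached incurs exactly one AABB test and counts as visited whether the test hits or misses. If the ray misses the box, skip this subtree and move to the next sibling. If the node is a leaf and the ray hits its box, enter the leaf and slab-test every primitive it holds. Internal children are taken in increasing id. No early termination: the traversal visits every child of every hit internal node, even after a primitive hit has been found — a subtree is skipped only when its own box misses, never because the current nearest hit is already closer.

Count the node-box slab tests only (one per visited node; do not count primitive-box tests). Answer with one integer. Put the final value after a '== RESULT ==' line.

Traverse from the root:
N0 x:[14,54] y:[39,111/2] z:[53/2,47] -> hit [39,47], descend [5, 10, 15, 21]
  N5 x:[14,33] y:[44,111/2] z:[79/2,46] -> miss, prune
  N10 x:[39,54] y:[39,99/2] z:[79/2,47] -> hit [79/2,47], descend [9, 11, 18, 19]
    N9 x:[39,40] y:[40,43] z:[44,47] -> miss, prune
    N11 x:[51,54] y:[48,99/2] z:[43,89/2] -> miss, prune
    N18 x:[48,52] y:[89/2,93/2] z:[42,44] -> miss, prune
    N19 x:[39,44] y:[39,41] z:[79/2,41] -> hit [79/2,41] leaf, test {P7@t=79/2}
  N15 x:[22,29] y:[43,99/2] z:[61/2,73/2] -> miss, prune
  N21 x:[40,50] y:[99/2,103/2] z:[53/2,38] -> miss, prune

9 AABB tests over nodes [0, 5, 10, 9, 11, 18, 19, 15, 21]; 1 leaf entered; closest P7.

== RESULT ==
9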